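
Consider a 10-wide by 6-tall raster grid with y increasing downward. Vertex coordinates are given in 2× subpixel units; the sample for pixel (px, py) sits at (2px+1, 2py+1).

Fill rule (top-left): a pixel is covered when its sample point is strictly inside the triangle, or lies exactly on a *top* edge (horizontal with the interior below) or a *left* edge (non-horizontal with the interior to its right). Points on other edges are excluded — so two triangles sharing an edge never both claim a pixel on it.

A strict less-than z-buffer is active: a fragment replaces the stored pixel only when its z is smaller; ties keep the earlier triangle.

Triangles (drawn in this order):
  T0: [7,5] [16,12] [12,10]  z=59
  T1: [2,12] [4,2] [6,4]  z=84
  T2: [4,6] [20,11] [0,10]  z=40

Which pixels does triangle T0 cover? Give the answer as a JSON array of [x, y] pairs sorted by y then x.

T0:
  2·area = 10
  edge (7, 5)→(16, 12): d=(9,7) right/bottom  bias=-1
  edge (16, 12)→(12, 10): d=(-4,-2) top-left  bias=+0
  edge (12, 10)→(7, 5): d=(-5,-5) top-left  bias=+0
    (1,0)@(3, 1): e=[-8,18,0] → ·  [on edge]
    (2,1)@(5, 3): e=[-4,14,0] → ·  [on edge]
    (3,2)@(7, 5): e=[0,10,0] → ·  [on edge]
    (4,3)@(9, 7): e=[4,6,0] → #  [on edge]
    (5,3)@(11, 7): e=[-10,10,10] → ·
    (4,4)@(9, 9): e=[22,-2,-10] → ·
    (5,4)@(11, 9): e=[8,2,0] → #  [on edge]
    (6,4)@(13, 9): e=[-6,6,10] → ·
    (5,5)@(11, 11): e=[26,-6,-10] → ·
    (6,5)@(13, 11): e=[12,-2,0] → ·  [on edge]
  covered (2 px):
    · · · · · · · · · ·
    · · · · · · · · · ·
    · · · · · · · · · ·
    · · · · # · · · · ·
    · · · · · # · · · ·
    · · · · · · · · · ·
T1:
  2·area = 24
  edge (2, 12)→(4, 2): d=(2,-10) top-left  bias=+0
  edge (4, 2)→(6, 4): d=(2,2) right/bottom  bias=-1
  edge (6, 4)→(2, 12): d=(-4,8) right/bottom  bias=-1
    (1,0)@(3, 1): e=[-12,0,36] → ·  [on edge]
    (2,1)@(5, 3): e=[12,0,12] → ·  [on edge]
    (2,2)@(5, 5): e=[16,4,4] → #
    (3,2)@(7, 5): e=[36,0,-12] → ·  [on edge]
    (1,3)@(3, 7): e=[0,12,12] → #  [on edge]
    (2,3)@(5, 7): e=[20,8,-4] → ·
    (4,3)@(9, 7): e=[60,0,-36] → ·  [on edge]
    (1,4)@(3, 9): e=[4,16,4] → #
    (2,4)@(5, 9): e=[24,12,-12] → ·
    (5,4)@(11, 9): e=[84,0,-60] → ·  [on edge]
    (1,5)@(3, 11): e=[8,20,-4] → ·
    (6,5)@(13, 11): e=[108,0,-84] → ·  [on edge]
  covered (3 px):
    · · · · · · · · · ·
    · · · · · · · · · ·
    · · # · · · · · · ·
    · # · · · · · · · ·
    · # · · · · · · · ·
    · · · · · · · · · ·
T2:
  2·area = 84
  edge (4, 6)→(20, 11): d=(16,5) right/bottom  bias=-1
  edge (20, 11)→(0, 10): d=(-20,-1) top-left  bias=+0
  edge (0, 10)→(4, 6): d=(4,-4) top-left  bias=+0
    (4,0)@(9, 1): e=[-105,189,0] → ·  [on edge]
    (3,1)@(7, 3): e=[-63,147,0] → ·  [on edge]
    (2,2)@(5, 5): e=[-21,105,0] → ·  [on edge]
    (1,3)@(3, 7): e=[21,63,0] → #  [on edge]
    (2,3)@(5, 7): e=[11,65,8] → #
    (3,3)@(7, 7): e=[1,67,16] → #
    (4,3)@(9, 7): e=[-9,69,24] → ·
    (0,4)@(1, 9): e=[63,21,0] → #  [on edge]
    (4,4)@(9, 9): e=[23,29,32] → #
    (5,4)@(11, 9): e=[13,31,40] → #
    (6,4)@(13, 9): e=[3,33,48] → #
    (7,4)@(15, 9): e=[-7,35,56] → ·
  covered (10 px):
    · · · · · · · · · ·
    · · · · · · · · · ·
    · · · · · · · · · ·
    · # # # · · · · · ·
    # # # # # # # · · ·
    · · · · · · · · · ·

Answer: [[4,3],[5,4]]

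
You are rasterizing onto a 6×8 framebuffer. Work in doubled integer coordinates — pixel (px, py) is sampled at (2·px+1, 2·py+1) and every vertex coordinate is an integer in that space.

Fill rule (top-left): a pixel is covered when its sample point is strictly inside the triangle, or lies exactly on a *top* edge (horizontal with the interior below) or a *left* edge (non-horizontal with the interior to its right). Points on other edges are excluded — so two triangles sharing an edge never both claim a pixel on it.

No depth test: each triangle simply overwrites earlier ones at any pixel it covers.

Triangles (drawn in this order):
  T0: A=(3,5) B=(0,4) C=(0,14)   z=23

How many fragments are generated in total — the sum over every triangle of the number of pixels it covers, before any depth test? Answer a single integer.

T0:
  2·area = 30  (B↔C swapped to make it positive)
  edge (3, 5)→(0, 14): d=(-3,9) right/bottom  bias=-1
  edge (0, 14)→(0, 4): d=(0,-10) top-left  bias=+0
  edge (0, 4)→(3, 5): d=(3,1) right/bottom  bias=-1
    (0,2)@(1, 5): e=[18,10,2] → #
    (1,2)@(3, 5): e=[0,30,0] → ·  [on edge]
    (0,3)@(1, 7): e=[12,10,8] → #
    (1,3)@(3, 7): e=[-6,30,6] → ·
    (4,3)@(9, 7): e=[-60,90,0] → ·  [on edge]
    (0,4)@(1, 9): e=[6,10,14] → #
    (1,4)@(3, 9): e=[-12,30,12] → ·
    (0,5)@(1, 11): e=[0,10,20] → ·  [on edge]
  covered (3 px):
    · · · · · ·
    · · · · · ·
    # · · · · ·
    # · · · · ·
    # · · · · ·
    · · · · · ·
    · · · · · ·
    · · · · · ·

Result: 3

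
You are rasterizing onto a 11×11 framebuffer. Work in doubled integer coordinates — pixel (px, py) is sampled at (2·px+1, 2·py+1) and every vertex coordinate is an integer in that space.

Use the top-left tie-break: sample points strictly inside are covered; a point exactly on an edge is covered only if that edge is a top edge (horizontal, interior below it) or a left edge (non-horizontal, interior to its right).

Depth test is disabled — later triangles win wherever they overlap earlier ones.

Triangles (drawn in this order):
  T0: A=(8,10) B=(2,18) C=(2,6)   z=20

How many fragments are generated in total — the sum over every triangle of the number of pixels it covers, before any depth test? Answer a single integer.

T0:
  2·area = 72
  edge (8, 10)→(2, 18): d=(-6,8) right/bottom  bias=-1
  edge (2, 18)→(2, 6): d=(0,-12) top-left  bias=+0
  edge (2, 6)→(8, 10): d=(6,4) right/bottom  bias=-1
    (1,3)@(3, 7): e=[58,12,2] → █
    (2,3)@(5, 7): e=[42,36,-6] → ·
    (1,4)@(3, 9): e=[46,12,14] → █
    (2,4)@(5, 9): e=[30,36,6] → █
    (3,4)@(7, 9): e=[14,60,-2] → ·
    (1,5)@(3, 11): e=[34,12,26] → █
    (3,5)@(7, 11): e=[2,60,10] → █
    (4,5)@(9, 11): e=[-14,84,2] → ·
    (1,6)@(3, 13): e=[22,12,38] → █
    (3,6)@(7, 13): e=[-10,60,22] → ·
    (1,7)@(3, 15): e=[10,12,50] → █
    (2,7)@(5, 15): e=[-6,36,42] → ·
  covered (9 px):
    · · · · · · · · · · ·
    · · · · · · · · · · ·
    · · · · · · · · · · ·
    · █ · · · · · · · · ·
    · █ █ · · · · · · · ·
    · █ █ █ · · · · · · ·
    · █ █ · · · · · · · ·
    · █ · · · · · · · · ·
    · · · · · · · · · · ·
    · · · · · · · · · · ·
    · · · · · · · · · · ·

Answer: 9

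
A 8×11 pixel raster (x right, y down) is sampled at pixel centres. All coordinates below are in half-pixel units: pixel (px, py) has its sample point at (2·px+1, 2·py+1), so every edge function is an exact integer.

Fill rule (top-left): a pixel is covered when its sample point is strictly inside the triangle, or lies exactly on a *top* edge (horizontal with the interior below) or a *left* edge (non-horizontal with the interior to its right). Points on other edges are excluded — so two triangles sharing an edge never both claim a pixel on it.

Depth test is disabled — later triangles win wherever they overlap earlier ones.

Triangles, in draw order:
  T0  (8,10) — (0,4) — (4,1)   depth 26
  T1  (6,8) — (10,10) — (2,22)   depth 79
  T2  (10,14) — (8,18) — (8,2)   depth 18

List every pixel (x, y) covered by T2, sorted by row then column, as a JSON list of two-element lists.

T0:
  2·area = 48
  edge (8, 10)→(0, 4): d=(-8,-6) top-left  bias=+0
  edge (0, 4)→(4, 1): d=(4,-3) top-left  bias=+0
  edge (4, 1)→(8, 10): d=(4,9) right/bottom  bias=-1
    (1,1)@(3, 3): e=[26,5,17] → █
    (2,1)@(5, 3): e=[38,11,-1] → ·
    (1,2)@(3, 5): e=[10,13,25] → █
    (2,2)@(5, 5): e=[22,19,7] → █
    (3,2)@(7, 5): e=[34,25,-11] → ·
    (1,3)@(3, 7): e=[-6,21,33] → ·
    (2,3)@(5, 7): e=[6,27,15] → █
    (3,3)@(7, 7): e=[18,33,-3] → ·
    (2,4)@(5, 9): e=[-10,35,23] → ·
    (3,4)@(7, 9): e=[2,41,5] → █
    (4,4)@(9, 9): e=[14,47,-13] → ·
    (3,5)@(7, 11): e=[-14,49,13] → ·
  covered (5 px):
    · · · · · · · ·
    · █ · · · · · ·
    · █ █ · · · · ·
    · · █ · · · · ·
    · · · █ · · · ·
    · · · · · · · ·
    · · · · · · · ·
    · · · · · · · ·
    · · · · · · · ·
    · · · · · · · ·
    · · · · · · · ·
T1:
  2·area = 64
  edge (6, 8)→(10, 10): d=(4,2) right/bottom  bias=-1
  edge (10, 10)→(2, 22): d=(-8,12) right/bottom  bias=-1
  edge (2, 22)→(6, 8): d=(4,-14) top-left  bias=+0
    (3,4)@(7, 9): e=[2,44,18] → █
    (4,4)@(9, 9): e=[-2,20,46] → ·
    (3,5)@(7, 11): e=[10,28,26] → █
    (4,5)@(9, 11): e=[6,4,54] → █
    (5,5)@(11, 11): e=[2,-20,82] → ·
    (2,6)@(5, 13): e=[22,36,6] → █
    (4,6)@(9, 13): e=[14,-12,62] → ·
    (2,7)@(5, 15): e=[30,20,14] → █
    (3,7)@(7, 15): e=[26,-4,42] → ·
    (2,8)@(5, 17): e=[38,4,22] → █
    (3,8)@(7, 17): e=[34,-20,50] → ·
    (1,9)@(3, 19): e=[50,12,2] → █
  covered (8 px):
    · · · · · · · ·
    · · · · · · · ·
    · · · · · · · ·
    · · · · · · · ·
    · · · █ · · · ·
    · · · █ █ · · ·
    · · █ █ · · · ·
    · · █ · · · · ·
    · · █ · · · · ·
    · █ · · · · · ·
    · · · · · · · ·
T2:
  2·area = 32
  edge (10, 14)→(8, 18): d=(-2,4) right/bottom  bias=-1
  edge (8, 18)→(8, 2): d=(0,-16) top-left  bias=+0
  edge (8, 2)→(10, 14): d=(2,12) right/bottom  bias=-1
    (4,4)@(9, 9): e=[14,16,2] → █
    (5,4)@(11, 9): e=[6,48,-22] → ·
    (4,5)@(9, 11): e=[10,16,6] → █
    (5,5)@(11, 11): e=[2,48,-18] → ·
    (4,6)@(9, 13): e=[6,16,10] → █
    (5,6)@(11, 13): e=[-2,48,-14] → ·
    (4,7)@(9, 15): e=[2,16,14] → █
    (5,7)@(11, 15): e=[-6,48,-10] → ·
    (4,8)@(9, 17): e=[-2,16,18] → ·
  covered (4 px):
    · · · · · · · ·
    · · · · · · · ·
    · · · · · · · ·
    · · · · · · · ·
    · · · · █ · · ·
    · · · · █ · · ·
    · · · · █ · · ·
    · · · · █ · · ·
    · · · · · · · ·
    · · · · · · · ·
    · · · · · · · ·

Result: [[4,4],[4,5],[4,6],[4,7]]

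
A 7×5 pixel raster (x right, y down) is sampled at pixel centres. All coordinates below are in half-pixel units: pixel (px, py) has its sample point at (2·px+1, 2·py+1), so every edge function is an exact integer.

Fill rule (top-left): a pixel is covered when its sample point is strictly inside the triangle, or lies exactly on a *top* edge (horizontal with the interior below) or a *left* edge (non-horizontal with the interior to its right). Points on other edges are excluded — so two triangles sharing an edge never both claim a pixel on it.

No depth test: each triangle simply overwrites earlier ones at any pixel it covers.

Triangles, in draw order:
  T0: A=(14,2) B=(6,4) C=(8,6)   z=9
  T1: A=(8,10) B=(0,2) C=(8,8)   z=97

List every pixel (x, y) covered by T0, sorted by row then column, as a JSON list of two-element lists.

T0:
  2·area = 20  (B↔C swapped to make it positive)
  edge (14, 2)→(8, 6): d=(-6,4) right/bottom  bias=-1
  edge (8, 6)→(6, 4): d=(-2,-2) top-left  bias=+0
  edge (6, 4)→(14, 2): d=(8,-2) top-left  bias=+0
    (1,0)@(3, 1): e=[50,0,-30] → ·  [on edge]
    (2,1)@(5, 3): e=[30,0,-10] → ·  [on edge]
    (5,1)@(11, 3): e=[6,12,2] → #
    (6,1)@(13, 3): e=[-2,16,6] → ·
    (3,2)@(7, 5): e=[10,0,10] → #  [on edge]
    (4,2)@(9, 5): e=[2,4,14] → #
    (5,2)@(11, 5): e=[-6,8,18] → ·
    (3,3)@(7, 7): e=[-2,-4,26] → ·
    (4,3)@(9, 7): e=[-10,0,30] → ·  [on edge]
    (5,4)@(11, 9): e=[-30,0,50] → ·  [on edge]
  covered (3 px):
    · · · · · · ·
    · · · · · # ·
    · · · # # · ·
    · · · · · · ·
    · · · · · · ·
T1:
  2·area = 16
  edge (8, 10)→(0, 2): d=(-8,-8) top-left  bias=+0
  edge (0, 2)→(8, 8): d=(8,6) right/bottom  bias=-1
  edge (8, 8)→(8, 10): d=(0,2) right/bottom  bias=-1
    (0,1)@(1, 3): e=[0,2,14] → #  [on edge]
    (1,1)@(3, 3): e=[16,-10,10] → ·
    (0,2)@(1, 5): e=[-16,18,14] → ·
    (1,2)@(3, 5): e=[0,6,10] → #  [on edge]
    (2,2)@(5, 5): e=[16,-6,6] → ·
    (1,3)@(3, 7): e=[-16,22,10] → ·
    (2,3)@(5, 7): e=[0,10,6] → #  [on edge]
    (3,3)@(7, 7): e=[16,-2,2] → ·
    (2,4)@(5, 9): e=[-16,26,6] → ·
    (3,4)@(7, 9): e=[0,14,2] → #  [on edge]
    (4,4)@(9, 9): e=[16,2,-2] → ·
  covered (4 px):
    · · · · · · ·
    # · · · · · ·
    · # · · · · ·
    · · # · · · ·
    · · · # · · ·

Answer: [[5,1],[3,2],[4,2]]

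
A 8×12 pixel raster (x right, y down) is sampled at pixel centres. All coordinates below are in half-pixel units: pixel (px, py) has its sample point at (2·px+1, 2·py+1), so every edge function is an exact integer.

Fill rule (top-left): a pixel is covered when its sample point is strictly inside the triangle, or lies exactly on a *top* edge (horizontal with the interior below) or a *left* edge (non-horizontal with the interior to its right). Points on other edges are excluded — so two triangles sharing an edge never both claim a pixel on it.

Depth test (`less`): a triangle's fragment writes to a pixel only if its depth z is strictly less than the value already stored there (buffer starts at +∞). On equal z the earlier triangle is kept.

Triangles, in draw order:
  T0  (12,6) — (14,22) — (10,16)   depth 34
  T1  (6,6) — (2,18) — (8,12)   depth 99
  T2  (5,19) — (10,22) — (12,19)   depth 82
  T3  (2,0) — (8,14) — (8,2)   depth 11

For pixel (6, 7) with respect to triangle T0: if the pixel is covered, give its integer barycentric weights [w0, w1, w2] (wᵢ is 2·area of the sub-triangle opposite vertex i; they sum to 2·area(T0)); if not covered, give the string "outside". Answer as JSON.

T0:
  2·area = 52
  edge (12, 6)→(14, 22): d=(2,16) right/bottom  bias=-1
  edge (14, 22)→(10, 16): d=(-4,-6) top-left  bias=+0
  edge (10, 16)→(12, 6): d=(2,-10) top-left  bias=+0
    (6,0)@(13, 1): e=[-26,78,0] → .  [on edge]
    (5,5)@(11, 11): e=[26,26,0] → X  [on edge]
    (6,5)@(13, 11): e=[-6,38,20] → .
    (5,6)@(11, 13): e=[30,18,4] → X
    (6,6)@(13, 13): e=[-2,30,24] → .
    (5,7)@(11, 15): e=[34,10,8] → X
    (6,7)@(13, 15): e=[2,22,28] → X
    (7,7)@(15, 15): e=[-30,34,48] → .
    (5,8)@(11, 17): e=[38,2,12] → X
    (7,8)@(15, 17): e=[-26,26,52] → .
    (5,9)@(11, 19): e=[42,-6,16] → .
    (6,9)@(13, 19): e=[10,6,36] → X
    (4,10)@(9, 21): e=[78,-26,0] → .  [on edge]
  covered (7 px):
    . . . . . . . .
    . . . . . . . .
    . . . . . . . .
    . . . . . . . .
    . . . . . . . .
    . . . . . X . .
    . . . . . X . .
    . . . . . X X .
    . . . . . X X .
    . . . . . . X .
    . . . . . . . .
    . . . . . . . .
T1:
  2·area = 48  (B↔C swapped to make it positive)
  edge (6, 6)→(8, 12): d=(2,6) right/bottom  bias=-1
  edge (8, 12)→(2, 18): d=(-6,6) right/bottom  bias=-1
  edge (2, 18)→(6, 6): d=(4,-12) top-left  bias=+0
    (2,1)@(5, 3): e=[0,72,-24] → .  [on edge]
    (3,1)@(7, 3): e=[-12,60,0] → .  [on edge]
    (7,2)@(15, 5): e=[-56,0,104] → .  [on edge]
    (6,3)@(13, 7): e=[-40,0,88] → .  [on edge]
    (2,4)@(5, 9): e=[12,36,0] → X  [on edge]
    (3,4)@(7, 9): e=[0,24,24] → .  [on edge]
    (5,4)@(11, 9): e=[-24,0,72] → .  [on edge]
    (2,5)@(5, 11): e=[16,24,8] → X
    (3,5)@(7, 11): e=[4,12,32] → X
    (4,5)@(9, 11): e=[-8,0,56] → .  [on edge]
    (2,6)@(5, 13): e=[20,12,16] → X
    (3,6)@(7, 13): e=[8,0,40] → .  [on edge]
    (1,7)@(3, 15): e=[36,12,0] → X  [on edge]
    (2,7)@(5, 15): e=[24,0,24] → .  [on edge]
    (4,7)@(9, 15): e=[0,-24,72] → .  [on edge]
    (1,8)@(3, 17): e=[40,0,8] → .  [on edge]
    (0,9)@(1, 19): e=[56,0,-8] → .  [on edge]
    (0,10)@(1, 21): e=[60,-12,0] → .  [on edge]
    (5,10)@(11, 21): e=[0,-72,120] → .  [on edge]
  covered (5 px):
    . . . . . . . .
    . . . . . . . .
    . . . . . . . .
    . . . . . . . .
    . . X . . . . .
    . . X X . . . .
    . . X . . . . .
    . X . . . . . .
    . . . . . . . .
    . . . . . . . .
    . . . . . . . .
    . . . . . . . .
T2:
  2·area = 21  (B↔C swapped to make it positive)
  edge (5, 19)→(12, 19): d=(7,0) top-left  bias=+0
  edge (12, 19)→(10, 22): d=(-2,3) right/bottom  bias=-1
  edge (10, 22)→(5, 19): d=(-5,-3) top-left  bias=+0
    (0,9)@(1, 19): e=[0,33,-12] → .  [on edge]
    (1,9)@(3, 19): e=[0,27,-6] → .  [on edge]
    (2,9)@(5, 19): e=[0,21,0] → X  [on edge]
    (3,9)@(7, 19): e=[0,15,6] → X  [on edge]
    (4,9)@(9, 19): e=[0,9,12] → X  [on edge]
    (5,9)@(11, 19): e=[0,3,18] → X  [on edge]
    (6,9)@(13, 19): e=[0,-3,24] → .  [on edge]
    (7,9)@(15, 19): e=[0,-9,30] → .  [on edge]
    (2,10)@(5, 21): e=[14,17,-10] → .
    (3,10)@(7, 21): e=[14,11,-4] → .
    (4,10)@(9, 21): e=[14,5,2] → X
    (5,10)@(11, 21): e=[14,-1,8] → .
  covered (5 px):
    . . . . . . . .
    . . . . . . . .
    . . . . . . . .
    . . . . . . . .
    . . . . . . . .
    . . . . . . . .
    . . . . . . . .
    . . . . . . . .
    . . . . . . . .
    . . X X X X . .
    . . . . X . . .
    . . . . . . . .
T3:
  2·area = 72  (B↔C swapped to make it positive)
  edge (2, 0)→(8, 2): d=(6,2) right/bottom  bias=-1
  edge (8, 2)→(8, 14): d=(0,12) right/bottom  bias=-1
  edge (8, 14)→(2, 0): d=(-6,-14) top-left  bias=+0
    (1,0)@(3, 1): e=[4,60,8] → X
    (2,0)@(5, 1): e=[0,36,36] → .  [on edge]
    (1,1)@(3, 3): e=[16,60,-4] → .
    (2,1)@(5, 3): e=[12,36,24] → X
    (3,1)@(7, 3): e=[8,12,52] → X
    (4,1)@(9, 3): e=[4,-12,80] → .
    (5,1)@(11, 3): e=[0,-36,108] → .  [on edge]
    (2,2)@(5, 5): e=[24,36,12] → X
    (4,2)@(9, 5): e=[16,-12,68] → .
    (2,3)@(5, 7): e=[36,36,0] → X  [on edge]
    (4,3)@(9, 7): e=[28,-12,56] → .
    (2,4)@(5, 9): e=[48,36,-12] → .
    (5,10)@(11, 21): e=[108,-36,0] → .  [on edge]
  covered (9 px):
    . X . . . . . .
    . . X X . . . .
    . . X X . . . .
    . . X X . . . .
    . . . X . . . .
    . . . X . . . .
    . . . . . . . .
    . . . . . . . .
    . . . . . . . .
    . . . . . . . .
    . . . . . . . .
    . . . . . . . .

Final: [22,28,2]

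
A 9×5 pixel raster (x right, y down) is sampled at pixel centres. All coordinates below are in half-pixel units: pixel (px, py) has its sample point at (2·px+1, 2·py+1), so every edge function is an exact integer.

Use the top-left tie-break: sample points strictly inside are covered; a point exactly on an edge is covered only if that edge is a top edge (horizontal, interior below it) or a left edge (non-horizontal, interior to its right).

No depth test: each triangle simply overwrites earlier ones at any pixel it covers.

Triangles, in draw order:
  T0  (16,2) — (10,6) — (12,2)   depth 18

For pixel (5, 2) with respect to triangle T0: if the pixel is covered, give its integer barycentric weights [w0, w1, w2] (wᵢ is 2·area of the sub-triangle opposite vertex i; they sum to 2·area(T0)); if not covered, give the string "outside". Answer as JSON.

T0:
  2·area = 16
  edge (16, 2)→(10, 6): d=(-6,4) right/bottom  bias=-1
  edge (10, 6)→(12, 2): d=(2,-4) top-left  bias=+0
  edge (12, 2)→(16, 2): d=(4,0) top-left  bias=+0
    (6,1)@(13, 3): e=[6,6,4] → █
    (7,1)@(15, 3): e=[-2,14,4] → ·
    (5,2)@(11, 5): e=[2,2,12] → █
    (6,2)@(13, 5): e=[-6,10,12] → ·
    (5,3)@(11, 7): e=[-10,6,20] → ·
  covered (2 px):
    · · · · · · · · ·
    · · · · · · █ · ·
    · · · · · █ · · ·
    · · · · · · · · ·
    · · · · · · · · ·

Final: [2,12,2]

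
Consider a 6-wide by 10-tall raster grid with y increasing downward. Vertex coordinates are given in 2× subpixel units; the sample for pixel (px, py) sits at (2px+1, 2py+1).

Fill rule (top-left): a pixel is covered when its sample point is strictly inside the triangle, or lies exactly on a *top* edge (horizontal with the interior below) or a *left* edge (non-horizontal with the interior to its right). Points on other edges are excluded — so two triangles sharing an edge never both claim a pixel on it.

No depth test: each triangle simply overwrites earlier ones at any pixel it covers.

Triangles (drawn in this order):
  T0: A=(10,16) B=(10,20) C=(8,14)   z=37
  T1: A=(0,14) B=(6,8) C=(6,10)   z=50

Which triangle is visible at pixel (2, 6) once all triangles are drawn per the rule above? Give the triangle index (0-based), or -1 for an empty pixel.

T0:
  2·area = 8
  edge (10, 16)→(10, 20): d=(0,4) right/bottom  bias=-1
  edge (10, 20)→(8, 14): d=(-2,-6) top-left  bias=+0
  edge (8, 14)→(10, 16): d=(2,2) right/bottom  bias=-1
    (2,2)@(5, 5): e=[20,0,-12] → ·  [on edge]
    (0,3)@(1, 7): e=[36,-28,0] → ·  [on edge]
    (1,4)@(3, 9): e=[28,-20,0] → ·  [on edge]
    (2,5)@(5, 11): e=[20,-12,0] → ·  [on edge]
    (3,5)@(7, 11): e=[12,0,-4] → ·  [on edge]
    (3,6)@(7, 13): e=[12,-4,0] → ·  [on edge]
    (4,7)@(9, 15): e=[4,4,0] → ·  [on edge]
    (4,8)@(9, 17): e=[4,0,4] → █  [on edge]
    (5,8)@(11, 17): e=[-4,12,0] → ·  [on edge]
    (4,9)@(9, 19): e=[4,-4,8] → ·
  covered (1 px):
    · · · · · ·
    · · · · · ·
    · · · · · ·
    · · · · · ·
    · · · · · ·
    · · · · · ·
    · · · · · ·
    · · · · · ·
    · · · · █ ·
    · · · · · ·
T1:
  2·area = 12
  edge (0, 14)→(6, 8): d=(6,-6) top-left  bias=+0
  edge (6, 8)→(6, 10): d=(0,2) right/bottom  bias=-1
  edge (6, 10)→(0, 14): d=(-6,4) right/bottom  bias=-1
    (5,1)@(11, 3): e=[0,-10,22] → ·  [on edge]
    (4,2)@(9, 5): e=[0,-6,18] → ·  [on edge]
    (3,3)@(7, 7): e=[0,-2,14] → ·  [on edge]
    (2,4)@(5, 9): e=[0,2,10] → █  [on edge]
    (3,4)@(7, 9): e=[12,-2,2] → ·
    (1,5)@(3, 11): e=[0,6,6] → █  [on edge]
    (2,5)@(5, 11): e=[12,2,-2] → ·
    (0,6)@(1, 13): e=[0,10,2] → █  [on edge]
    (1,6)@(3, 13): e=[12,6,-6] → ·
    (0,7)@(1, 15): e=[12,10,-10] → ·
  covered (3 px):
    · · · · · ·
    · · · · · ·
    · · · · · ·
    · · · · · ·
    · · █ · · ·
    · █ · · · ·
    █ · · · · ·
    · · · · · ·
    · · · · · ·
    · · · · · ·

Z-buffer (winner per pixel, '.' = empty):
  . . . . . .
  . . . . . .
  . . . . . .
  . . . . . .
  . . 1 . . .
  . 1 . . . .
  1 . . . . .
  . . . . . .
  . . . . 0 .
  . . . . . .

Answer: -1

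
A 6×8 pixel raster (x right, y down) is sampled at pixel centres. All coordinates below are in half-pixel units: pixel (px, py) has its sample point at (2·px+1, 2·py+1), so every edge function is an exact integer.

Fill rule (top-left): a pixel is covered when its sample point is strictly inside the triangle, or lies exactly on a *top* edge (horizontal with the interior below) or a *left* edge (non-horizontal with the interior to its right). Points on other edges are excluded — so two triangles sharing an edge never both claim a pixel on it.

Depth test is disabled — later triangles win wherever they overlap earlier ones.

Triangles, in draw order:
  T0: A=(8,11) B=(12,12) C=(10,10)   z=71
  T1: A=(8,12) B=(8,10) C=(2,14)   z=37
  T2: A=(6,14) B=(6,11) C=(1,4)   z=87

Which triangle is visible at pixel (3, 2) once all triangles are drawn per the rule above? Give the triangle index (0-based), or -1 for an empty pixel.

T0:
  2·area = 6  (B↔C swapped to make it positive)
  edge (8, 11)→(10, 10): d=(2,-1) top-left  bias=+0
  edge (10, 10)→(12, 12): d=(2,2) right/bottom  bias=-1
  edge (12, 12)→(8, 11): d=(-4,-1) top-left  bias=+0
    (0,0)@(1, 1): e=[-27,0,33] → ·  [on edge]
    (1,1)@(3, 3): e=[-21,0,27] → ·  [on edge]
    (2,2)@(5, 5): e=[-15,0,21] → ·  [on edge]
    (3,3)@(7, 7): e=[-9,0,15] → ·  [on edge]
    (4,4)@(9, 9): e=[-3,0,9] → ·  [on edge]
    (4,5)@(9, 11): e=[1,4,1] → #
    (5,5)@(11, 11): e=[3,0,3] → ·  [on edge]
    (4,6)@(9, 13): e=[5,8,-7] → ·
  covered (1 px):
    · · · · · ·
    · · · · · ·
    · · · · · ·
    · · · · · ·
    · · · · · ·
    · · · · # ·
    · · · · · ·
    · · · · · ·
T1:
  2·area = 12  (B↔C swapped to make it positive)
  edge (8, 12)→(2, 14): d=(-6,2) right/bottom  bias=-1
  edge (2, 14)→(8, 10): d=(6,-4) top-left  bias=+0
  edge (8, 10)→(8, 12): d=(0,2) right/bottom  bias=-1
    (3,5)@(7, 11): e=[8,2,2] → #
    (4,5)@(9, 11): e=[4,10,-2] → ·
    (5,5)@(11, 11): e=[0,18,-6] → ·  [on edge]
    (2,6)@(5, 13): e=[0,6,6] → ·  [on edge]
    (3,6)@(7, 13): e=[-4,14,2] → ·
  covered (1 px):
    · · · · · ·
    · · · · · ·
    · · · · · ·
    · · · · · ·
    · · · · · ·
    · · · # · ·
    · · · · · ·
    · · · · · ·
T2:
  2·area = 15  (B↔C swapped to make it positive)
  edge (6, 14)→(1, 4): d=(-5,-10) top-left  bias=+0
  edge (1, 4)→(6, 11): d=(5,7) right/bottom  bias=-1
  edge (6, 11)→(6, 14): d=(0,3) right/bottom  bias=-1
    (1,3)@(3, 7): e=[5,1,9] → #
    (2,3)@(5, 7): e=[25,-13,3] → ·
    (1,4)@(3, 9): e=[-5,11,9] → ·
    (2,5)@(5, 11): e=[5,7,3] → #
    (3,5)@(7, 11): e=[25,-7,-3] → ·
    (2,6)@(5, 13): e=[-5,17,3] → ·
  covered (2 px):
    · · · · · ·
    · · · · · ·
    · · · · · ·
    · # · · · ·
    · · · · · ·
    · · # · · ·
    · · · · · ·
    · · · · · ·

Z-buffer (winner per pixel, '.' = empty):
  . . . . . .
  . . . . . .
  . . . . . .
  . 2 . . . .
  . . . . . .
  . . 2 1 0 .
  . . . . . .
  . . . . . .

Final: -1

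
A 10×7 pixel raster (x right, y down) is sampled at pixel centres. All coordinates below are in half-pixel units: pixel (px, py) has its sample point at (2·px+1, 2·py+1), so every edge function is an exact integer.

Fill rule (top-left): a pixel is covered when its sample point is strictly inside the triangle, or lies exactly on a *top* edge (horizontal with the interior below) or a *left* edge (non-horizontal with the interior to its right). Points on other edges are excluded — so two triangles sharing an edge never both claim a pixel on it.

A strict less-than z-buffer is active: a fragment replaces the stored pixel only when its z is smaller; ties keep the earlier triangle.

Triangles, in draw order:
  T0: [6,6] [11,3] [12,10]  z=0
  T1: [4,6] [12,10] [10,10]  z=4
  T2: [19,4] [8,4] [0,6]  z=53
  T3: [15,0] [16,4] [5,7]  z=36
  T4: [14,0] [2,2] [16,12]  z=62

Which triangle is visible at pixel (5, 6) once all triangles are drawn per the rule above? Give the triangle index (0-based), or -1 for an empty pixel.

T0:
  2·area = 38
  edge (6, 6)→(11, 3): d=(5,-3) top-left  bias=+0
  edge (11, 3)→(12, 10): d=(1,7) right/bottom  bias=-1
  edge (12, 10)→(6, 6): d=(-6,-4) top-left  bias=+0
    (5,1)@(11, 3): e=[0,0,38] → ·  [on edge]
    (4,2)@(9, 5): e=[4,16,18] → █
    (5,2)@(11, 5): e=[10,2,26] → █
    (6,2)@(13, 5): e=[16,-12,34] → ·
    (4,3)@(9, 7): e=[14,18,6] → █
    (6,3)@(13, 7): e=[26,-10,22] → ·
    (0,4)@(1, 9): e=[0,76,-38] → ·  [on edge]
    (4,4)@(9, 9): e=[24,20,-6] → ·
    (5,4)@(11, 9): e=[30,6,2] → █
    (6,4)@(13, 9): e=[36,-8,10] → ·
    (5,5)@(11, 11): e=[40,8,-10] → ·
  covered (5 px):
    · · · · · · · · · ·
    · · · · · · · · · ·
    · · · · █ █ · · · ·
    · · · · █ █ · · · ·
    · · · · · █ · · · ·
    · · · · · · · · · ·
    · · · · · · · · · ·
T1:
  2·area = 8
  edge (4, 6)→(12, 10): d=(8,4) right/bottom  bias=-1
  edge (12, 10)→(10, 10): d=(-2,0) right/bottom  bias=-1
  edge (10, 10)→(4, 6): d=(-6,-4) top-left  bias=+0
    (4,4)@(9, 9): e=[4,2,2] → █
    (5,4)@(11, 9): e=[-4,2,10] → ·
    (4,5)@(9, 11): e=[20,-2,-10] → ·
  covered (1 px):
    · · · · · · · · · ·
    · · · · · · · · · ·
    · · · · · · · · · ·
    · · · · · · · · · ·
    · · · · █ · · · · ·
    · · · · · · · · · ·
    · · · · · · · · · ·
T2:
  2·area = 22  (B↔C swapped to make it positive)
  edge (19, 4)→(0, 6): d=(-19,2) right/bottom  bias=-1
  edge (0, 6)→(8, 4): d=(8,-2) top-left  bias=+0
  edge (8, 4)→(19, 4): d=(11,0) top-left  bias=+0
    (2,2)@(5, 5): e=[9,2,11] → █
    (3,2)@(7, 5): e=[5,6,11] → █
    (4,2)@(9, 5): e=[1,10,11] → █
    (5,2)@(11, 5): e=[-3,14,11] → ·
    (2,3)@(5, 7): e=[-29,18,33] → ·
    (3,3)@(7, 7): e=[-33,22,33] → ·
    (4,3)@(9, 7): e=[-37,26,33] → ·
  covered (3 px):
    · · · · · · · · · ·
    · · · · · · · · · ·
    · · █ █ █ · · · · ·
    · · · · · · · · · ·
    · · · · · · · · · ·
    · · · · · · · · · ·
    · · · · · · · · · ·
T3:
  2·area = 47
  edge (15, 0)→(16, 4): d=(1,4) right/bottom  bias=-1
  edge (16, 4)→(5, 7): d=(-11,3) right/bottom  bias=-1
  edge (5, 7)→(15, 0): d=(10,-7) top-left  bias=+0
    (7,0)@(15, 1): e=[1,36,10] → █
    (8,0)@(17, 1): e=[-7,30,24] → ·
    (5,1)@(11, 3): e=[19,26,2] → █
    (6,1)@(13, 3): e=[11,20,16] → █
    (8,1)@(17, 3): e=[-5,8,44] → ·
    (4,2)@(9, 5): e=[29,10,8] → █
    (6,2)@(13, 5): e=[13,-2,36] → ·
    (7,2)@(15, 5): e=[5,-8,50] → ·
    (2,3)@(5, 7): e=[47,0,0] → ·  [on edge]
    (4,3)@(9, 7): e=[31,-12,28] → ·
    (5,3)@(11, 7): e=[23,-18,42] → ·
  covered (6 px):
    · · · · · · · █ · ·
    · · · · · █ █ █ · ·
    · · · · █ █ · · · ·
    · · · · · · · · · ·
    · · · · · · · · · ·
    · · · · · · · · · ·
    · · · · · · · · · ·
T4:
  2·area = 148  (B↔C swapped to make it positive)
  edge (14, 0)→(16, 12): d=(2,12) right/bottom  bias=-1
  edge (16, 12)→(2, 2): d=(-14,-10) top-left  bias=+0
  edge (2, 2)→(14, 0): d=(12,-2) top-left  bias=+0
    (4,0)@(9, 1): e=[62,84,2] → █
    (5,0)@(11, 1): e=[38,104,6] → █
    (6,0)@(13, 1): e=[14,124,10] → █
    (7,0)@(15, 1): e=[-10,144,14] → ·
    (2,1)@(5, 3): e=[114,16,18] → █
    (3,1)@(7, 3): e=[90,36,22] → █
    (7,1)@(15, 3): e=[-6,116,38] → ·
    (2,2)@(5, 5): e=[118,-12,42] → ·
    (3,2)@(7, 5): e=[94,8,46] → █
    (7,2)@(15, 5): e=[-2,88,62] → ·
    (3,3)@(7, 7): e=[98,-20,70] → ·
    (4,3)@(9, 7): e=[74,0,74] → █  [on edge]
  covered (19 px):
    · · · · █ █ █ · · ·
    · · █ █ █ █ █ · · ·
    · · · █ █ █ █ · · ·
    · · · · █ █ █ █ · ·
    · · · · · · █ █ · ·
    · · · · · · · █ · ·
    · · · · · · · · · ·

Z-buffer (winner per pixel, '.' = empty):
  . . . . 4 4 4 3 . .
  . . 4 4 4 3 3 3 . .
  . . 2 2 0 0 4 . . .
  . . . . 0 0 4 4 . .
  . . . . 1 0 4 4 . .
  . . . . . . . 4 . .
  . . . . . . . . . .

Answer: -1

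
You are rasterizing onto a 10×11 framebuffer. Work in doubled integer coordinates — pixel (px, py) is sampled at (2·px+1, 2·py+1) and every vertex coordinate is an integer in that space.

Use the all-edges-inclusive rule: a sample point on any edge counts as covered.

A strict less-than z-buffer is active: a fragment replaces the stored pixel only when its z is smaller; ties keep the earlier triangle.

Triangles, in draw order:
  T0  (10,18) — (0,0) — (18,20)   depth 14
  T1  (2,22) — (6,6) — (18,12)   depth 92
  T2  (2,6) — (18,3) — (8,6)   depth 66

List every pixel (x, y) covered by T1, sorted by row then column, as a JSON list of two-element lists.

T0:
  2·area = 124
  edge (10, 18)→(0, 0): d=(-10,-18) inclusive
  edge (0, 0)→(18, 20): d=(18,20) inclusive
  edge (18, 20)→(10, 18): d=(-8,-2) inclusive
    (1,2)@(3, 5): e=[4,30,90] → #
    (2,2)@(5, 5): e=[40,-10,94] → ·
    (1,3)@(3, 7): e=[-16,66,74] → ·
    (2,3)@(5, 7): e=[20,26,78] → #
    (3,3)@(7, 7): e=[56,-14,82] → ·
    (2,4)@(5, 9): e=[0,62,62] → #  [on edge]
    (3,4)@(7, 9): e=[36,22,66] → #
    (4,4)@(9, 9): e=[72,-18,70] → ·
    (2,5)@(5, 11): e=[-20,98,46] → ·
    (3,5)@(7, 11): e=[16,58,50] → #
    (4,5)@(9, 11): e=[52,18,54] → #
    (5,5)@(11, 11): e=[88,-22,58] → ·
  covered (16 px):
    · · · · · · · · · ·
    · · · · · · · · · ·
    · # · · · · · · · ·
    · · # · · · · · · ·
    · · # # · · · · · ·
    · · · # # · · · · ·
    · · · · # # · · · ·
    · · · · # # # · · ·
    · · · · · # # # · ·
    · · · · · · · # # ·
    · · · · · · · · · ·
T1:
  2·area = 216
  edge (2, 22)→(6, 6): d=(4,-16) inclusive
  edge (6, 6)→(18, 12): d=(12,6) inclusive
  edge (18, 12)→(2, 22): d=(-16,10) inclusive
    (3,3)@(7, 7): e=[20,6,190] → #
    (4,3)@(9, 7): e=[52,-6,170] → ·
    (3,4)@(7, 9): e=[28,30,158] → #
    (4,4)@(9, 9): e=[60,18,138] → #
    (5,4)@(11, 9): e=[92,6,118] → #
    (6,4)@(13, 9): e=[124,-6,98] → ·
    (2,5)@(5, 11): e=[4,66,146] → #
    (6,5)@(13, 11): e=[132,18,66] → #
    (7,5)@(15, 11): e=[164,6,46] → #
    (8,5)@(17, 11): e=[196,-6,26] → ·
    (2,6)@(5, 13): e=[12,90,114] → #
    (8,6)@(17, 13): e=[204,18,-6] → ·
  covered (27 px):
    · · · · · · · · · ·
    · · · · · · · · · ·
    · · · · · · · · · ·
    · · · # · · · · · ·
    · · · # # # · · · ·
    · · # # # # # # · ·
    · · # # # # # # · ·
    · · # # # # # · · ·
    · · # # # · · · · ·
    · # # · · · · · · ·
    · # · · · · · · · ·
T2:
  2·area = 18
  edge (2, 6)→(18, 3): d=(16,-3) inclusive
  edge (18, 3)→(8, 6): d=(-10,3) inclusive
  edge (8, 6)→(2, 6): d=(-6,0) inclusive
    (4,2)@(9, 5): e=[5,7,6] → #
    (5,2)@(11, 5): e=[11,1,6] → #
    (6,2)@(13, 5): e=[17,-5,6] → ·
    (4,3)@(9, 7): e=[37,-13,-6] → ·
    (5,3)@(11, 7): e=[43,-19,-6] → ·
  covered (2 px):
    · · · · · · · · · ·
    · · · · · · · · · ·
    · · · · # # · · · ·
    · · · · · · · · · ·
    · · · · · · · · · ·
    · · · · · · · · · ·
    · · · · · · · · · ·
    · · · · · · · · · ·
    · · · · · · · · · ·
    · · · · · · · · · ·
    · · · · · · · · · ·

Result: [[3,3],[3,4],[4,4],[5,4],[2,5],[3,5],[4,5],[5,5],[6,5],[7,5],[2,6],[3,6],[4,6],[5,6],[6,6],[7,6],[2,7],[3,7],[4,7],[5,7],[6,7],[2,8],[3,8],[4,8],[1,9],[2,9],[1,10]]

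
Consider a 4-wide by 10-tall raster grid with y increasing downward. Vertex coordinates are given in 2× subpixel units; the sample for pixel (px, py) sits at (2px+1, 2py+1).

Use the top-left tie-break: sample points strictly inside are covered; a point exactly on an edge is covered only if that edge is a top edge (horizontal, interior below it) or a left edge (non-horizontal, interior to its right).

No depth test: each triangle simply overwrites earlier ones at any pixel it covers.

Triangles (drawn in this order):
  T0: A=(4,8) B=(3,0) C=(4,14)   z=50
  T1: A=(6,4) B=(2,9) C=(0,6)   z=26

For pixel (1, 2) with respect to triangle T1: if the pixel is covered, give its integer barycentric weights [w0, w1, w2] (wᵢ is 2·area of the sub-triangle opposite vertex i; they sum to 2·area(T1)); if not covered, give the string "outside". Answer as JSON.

T0:
  2·area = 6  (B↔C swapped to make it positive)
  edge (4, 8)→(4, 14): d=(0,6) right/bottom  bias=-1
  edge (4, 14)→(3, 0): d=(-1,-14) top-left  bias=+0
  edge (3, 0)→(4, 8): d=(1,8) right/bottom  bias=-1
  covered (0 px):
    · · · ·
    · · · ·
    · · · ·
    · · · ·
    · · · ·
    · · · ·
    · · · ·
    · · · ·
    · · · ·
    · · · ·
T1:
  2·area = 22
  edge (6, 4)→(2, 9): d=(-4,5) right/bottom  bias=-1
  edge (2, 9)→(0, 6): d=(-2,-3) top-left  bias=+0
  edge (0, 6)→(6, 4): d=(6,-2) top-left  bias=+0
    (1,2)@(3, 5): e=[11,11,0] → █  [on edge]
    (2,2)@(5, 5): e=[1,17,4] → █
    (3,2)@(7, 5): e=[-9,23,8] → ·
    (0,3)@(1, 7): e=[13,1,8] → █
    (2,3)@(5, 7): e=[-7,13,16] → ·
    (0,4)@(1, 9): e=[5,-3,20] → ·
    (1,4)@(3, 9): e=[-5,3,24] → ·
  covered (4 px):
    · · · ·
    · · · ·
    · █ █ ·
    █ █ · ·
    · · · ·
    · · · ·
    · · · ·
    · · · ·
    · · · ·
    · · · ·

Final: [11,0,11]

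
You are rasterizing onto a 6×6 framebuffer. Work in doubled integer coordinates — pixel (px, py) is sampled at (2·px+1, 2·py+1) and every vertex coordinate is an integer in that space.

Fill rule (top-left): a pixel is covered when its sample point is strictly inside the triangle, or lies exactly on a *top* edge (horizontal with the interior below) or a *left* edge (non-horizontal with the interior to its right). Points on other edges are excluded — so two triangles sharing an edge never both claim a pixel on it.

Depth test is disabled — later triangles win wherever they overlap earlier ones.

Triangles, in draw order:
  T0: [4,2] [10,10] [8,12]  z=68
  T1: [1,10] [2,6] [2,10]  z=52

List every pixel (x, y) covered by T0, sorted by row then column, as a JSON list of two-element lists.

T0:
  2·area = 28
  edge (4, 2)→(10, 10): d=(6,8) right/bottom  bias=-1
  edge (10, 10)→(8, 12): d=(-2,2) right/bottom  bias=-1
  edge (8, 12)→(4, 2): d=(-4,-10) top-left  bias=+0
    (3,3)@(7, 7): e=[6,12,10] → █
    (4,3)@(9, 7): e=[-10,8,30] → ·
    (3,4)@(7, 9): e=[18,8,2] → █
    (4,4)@(9, 9): e=[2,4,22] → █
    (5,4)@(11, 9): e=[-14,0,42] → ·  [on edge]
    (3,5)@(7, 11): e=[30,4,-6] → ·
    (4,5)@(9, 11): e=[14,0,14] → ·  [on edge]
  covered (3 px):
    · · · · · ·
    · · · · · ·
    · · · · · ·
    · · · █ · ·
    · · · █ █ ·
    · · · · · ·
T1:
  2·area = 4
  edge (1, 10)→(2, 6): d=(1,-4) top-left  bias=+0
  edge (2, 6)→(2, 10): d=(0,4) right/bottom  bias=-1
  edge (2, 10)→(1, 10): d=(-1,0) right/bottom  bias=-1
  covered (0 px):
    · · · · · ·
    · · · · · ·
    · · · · · ·
    · · · · · ·
    · · · · · ·
    · · · · · ·

Answer: [[3,3],[3,4],[4,4]]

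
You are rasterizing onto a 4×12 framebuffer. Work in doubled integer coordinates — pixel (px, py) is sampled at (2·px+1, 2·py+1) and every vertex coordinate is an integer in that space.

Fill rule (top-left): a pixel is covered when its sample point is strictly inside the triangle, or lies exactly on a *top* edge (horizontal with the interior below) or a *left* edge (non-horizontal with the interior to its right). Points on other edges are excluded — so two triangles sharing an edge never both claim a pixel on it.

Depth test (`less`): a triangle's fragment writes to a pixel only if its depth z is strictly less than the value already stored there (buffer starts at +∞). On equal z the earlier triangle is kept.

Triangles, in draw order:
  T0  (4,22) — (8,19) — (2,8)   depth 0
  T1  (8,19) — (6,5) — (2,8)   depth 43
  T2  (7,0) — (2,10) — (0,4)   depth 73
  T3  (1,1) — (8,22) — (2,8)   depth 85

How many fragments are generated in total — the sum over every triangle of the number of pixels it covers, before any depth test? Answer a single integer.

T0:
  2·area = 62  (B↔C swapped to make it positive)
  edge (4, 22)→(2, 8): d=(-2,-14) top-left  bias=+0
  edge (2, 8)→(8, 19): d=(6,11) right/bottom  bias=-1
  edge (8, 19)→(4, 22): d=(-4,3) right/bottom  bias=-1
    (0,0)@(1, 1): e=[0,-31,93] → ·  [on edge]
    (1,5)@(3, 11): e=[8,7,47] → █
    (2,5)@(5, 11): e=[36,-15,41] → ·
    (1,6)@(3, 13): e=[4,19,39] → █
    (2,6)@(5, 13): e=[32,-3,33] → ·
    (1,7)@(3, 15): e=[0,31,31] → █  [on edge]
    (2,7)@(5, 15): e=[28,9,25] → █
    (3,7)@(7, 15): e=[56,-13,19] → ·
    (1,8)@(3, 17): e=[-4,43,23] → ·
    (2,8)@(5, 17): e=[24,21,17] → █
    (3,8)@(7, 17): e=[52,-1,11] → ·
    (2,9)@(5, 19): e=[20,33,9] → █
  covered (8 px):
    · · · ·
    · · · ·
    · · · ·
    · · · ·
    · · · ·
    · █ · ·
    · █ · ·
    · █ █ ·
    · · █ ·
    · · █ █
    · · █ ·
    · · · ·
T1:
  2·area = 62  (B↔C swapped to make it positive)
  edge (8, 19)→(2, 8): d=(-6,-11) top-left  bias=+0
  edge (2, 8)→(6, 5): d=(4,-3) top-left  bias=+0
  edge (6, 5)→(8, 19): d=(2,14) right/bottom  bias=-1
    (2,3)@(5, 7): e=[39,5,18] → █
    (3,3)@(7, 7): e=[61,11,-10] → ·
    (1,4)@(3, 9): e=[5,7,50] → █
    (3,4)@(7, 9): e=[49,19,-6] → ·
    (1,5)@(3, 11): e=[-7,15,54] → ·
    (2,5)@(5, 11): e=[15,21,26] → █
    (3,5)@(7, 11): e=[37,27,-2] → ·
    (2,6)@(5, 13): e=[3,29,30] → █
    (3,6)@(7, 13): e=[25,35,2] → █
    (2,7)@(5, 15): e=[-9,37,34] → ·
    (3,7)@(7, 15): e=[13,43,6] → █
    (3,8)@(7, 17): e=[1,51,10] → █
  covered (8 px):
    · · · ·
    · · · ·
    · · · ·
    · · █ ·
    · █ █ ·
    · · █ ·
    · · █ █
    · · · █
    · · · █
    · · · ·
    · · · ·
    · · · ·
T2:
  2·area = 50
  edge (7, 0)→(2, 10): d=(-5,10) right/bottom  bias=-1
  edge (2, 10)→(0, 4): d=(-2,-6) top-left  bias=+0
  edge (0, 4)→(7, 0): d=(7,-4) top-left  bias=+0
    (1,1)@(3, 3): e=[25,20,5] → █
    (2,1)@(5, 3): e=[5,32,13] → █
    (3,1)@(7, 3): e=[-15,44,21] → ·
    (0,2)@(1, 5): e=[35,4,11] → █
    (2,2)@(5, 5): e=[-5,28,27] → ·
    (0,3)@(1, 7): e=[25,0,25] → █  [on edge]
    (2,3)@(5, 7): e=[-15,24,41] → ·
    (0,4)@(1, 9): e=[15,-4,39] → ·
    (1,4)@(3, 9): e=[-5,8,47] → ·
    (1,6)@(3, 13): e=[-25,0,75] → ·  [on edge]
    (2,9)@(5, 19): e=[-75,0,125] → ·  [on edge]
  covered (6 px):
    · · · ·
    · █ █ ·
    █ █ · ·
    █ █ · ·
    · · · ·
    · · · ·
    · · · ·
    · · · ·
    · · · ·
    · · · ·
    · · · ·
    · · · ·
T3:
  2·area = 28
  edge (1, 1)→(8, 22): d=(7,21) right/bottom  bias=-1
  edge (8, 22)→(2, 8): d=(-6,-14) top-left  bias=+0
  edge (2, 8)→(1, 1): d=(-1,-7) top-left  bias=+0
    (0,0)@(1, 1): e=[0,28,0] → ·  [on edge]
    (1,3)@(3, 7): e=[0,20,8] → ·  [on edge]
    (1,4)@(3, 9): e=[14,8,6] → █
    (2,4)@(5, 9): e=[-28,36,20] → ·
    (1,5)@(3, 11): e=[28,-4,4] → ·
    (2,6)@(5, 13): e=[0,12,16] → ·  [on edge]
    (1,7)@(3, 15): e=[56,-28,0] → ·  [on edge]
    (2,7)@(5, 15): e=[14,0,14] → █  [on edge]
    (3,7)@(7, 15): e=[-28,28,28] → ·
    (2,8)@(5, 17): e=[28,-12,12] → ·
    (3,9)@(7, 19): e=[0,4,24] → ·  [on edge]
  covered (2 px):
    · · · ·
    · · · ·
    · · · ·
    · · · ·
    · █ · ·
    · · · ·
    · · · ·
    · · █ ·
    · · · ·
    · · · ·
    · · · ·
    · · · ·

Result: 24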